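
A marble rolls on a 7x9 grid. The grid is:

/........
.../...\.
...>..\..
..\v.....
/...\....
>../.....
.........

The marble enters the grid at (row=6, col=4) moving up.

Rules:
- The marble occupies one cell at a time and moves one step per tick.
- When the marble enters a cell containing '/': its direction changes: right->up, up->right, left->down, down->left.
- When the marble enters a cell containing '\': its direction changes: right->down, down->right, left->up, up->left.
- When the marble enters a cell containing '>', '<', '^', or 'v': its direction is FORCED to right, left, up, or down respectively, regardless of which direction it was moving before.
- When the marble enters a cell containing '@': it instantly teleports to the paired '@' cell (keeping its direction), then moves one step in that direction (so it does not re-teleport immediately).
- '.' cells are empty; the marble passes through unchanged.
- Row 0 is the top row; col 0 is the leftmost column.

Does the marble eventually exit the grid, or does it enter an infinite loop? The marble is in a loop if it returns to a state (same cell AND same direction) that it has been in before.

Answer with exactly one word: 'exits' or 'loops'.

Answer: loops

Derivation:
Step 1: enter (6,4), '.' pass, move up to (5,4)
Step 2: enter (5,4), '.' pass, move up to (4,4)
Step 3: enter (4,4), '\' deflects up->left, move left to (4,3)
Step 4: enter (4,3), '.' pass, move left to (4,2)
Step 5: enter (4,2), '.' pass, move left to (4,1)
Step 6: enter (4,1), '.' pass, move left to (4,0)
Step 7: enter (4,0), '/' deflects left->down, move down to (5,0)
Step 8: enter (5,0), '>' forces down->right, move right to (5,1)
Step 9: enter (5,1), '.' pass, move right to (5,2)
Step 10: enter (5,2), '.' pass, move right to (5,3)
Step 11: enter (5,3), '/' deflects right->up, move up to (4,3)
Step 12: enter (4,3), '.' pass, move up to (3,3)
Step 13: enter (3,3), 'v' forces up->down, move down to (4,3)
Step 14: enter (4,3), '.' pass, move down to (5,3)
Step 15: enter (5,3), '/' deflects down->left, move left to (5,2)
Step 16: enter (5,2), '.' pass, move left to (5,1)
Step 17: enter (5,1), '.' pass, move left to (5,0)
Step 18: enter (5,0), '>' forces left->right, move right to (5,1)
Step 19: at (5,1) dir=right — LOOP DETECTED (seen before)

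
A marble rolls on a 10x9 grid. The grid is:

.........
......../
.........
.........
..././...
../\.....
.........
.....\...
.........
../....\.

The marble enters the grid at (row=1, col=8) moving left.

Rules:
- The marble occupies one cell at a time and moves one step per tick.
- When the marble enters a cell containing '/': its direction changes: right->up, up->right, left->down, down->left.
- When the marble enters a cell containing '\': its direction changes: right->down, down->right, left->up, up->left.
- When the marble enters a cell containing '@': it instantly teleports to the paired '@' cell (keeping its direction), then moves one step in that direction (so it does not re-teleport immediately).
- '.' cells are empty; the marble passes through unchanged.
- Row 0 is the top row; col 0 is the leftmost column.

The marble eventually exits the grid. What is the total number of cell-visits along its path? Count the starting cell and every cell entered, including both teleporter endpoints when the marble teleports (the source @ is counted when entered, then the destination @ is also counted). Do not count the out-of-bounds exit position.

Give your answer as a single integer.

Step 1: enter (1,8), '/' deflects left->down, move down to (2,8)
Step 2: enter (2,8), '.' pass, move down to (3,8)
Step 3: enter (3,8), '.' pass, move down to (4,8)
Step 4: enter (4,8), '.' pass, move down to (5,8)
Step 5: enter (5,8), '.' pass, move down to (6,8)
Step 6: enter (6,8), '.' pass, move down to (7,8)
Step 7: enter (7,8), '.' pass, move down to (8,8)
Step 8: enter (8,8), '.' pass, move down to (9,8)
Step 9: enter (9,8), '.' pass, move down to (10,8)
Step 10: at (10,8) — EXIT via bottom edge, pos 8
Path length (cell visits): 9

Answer: 9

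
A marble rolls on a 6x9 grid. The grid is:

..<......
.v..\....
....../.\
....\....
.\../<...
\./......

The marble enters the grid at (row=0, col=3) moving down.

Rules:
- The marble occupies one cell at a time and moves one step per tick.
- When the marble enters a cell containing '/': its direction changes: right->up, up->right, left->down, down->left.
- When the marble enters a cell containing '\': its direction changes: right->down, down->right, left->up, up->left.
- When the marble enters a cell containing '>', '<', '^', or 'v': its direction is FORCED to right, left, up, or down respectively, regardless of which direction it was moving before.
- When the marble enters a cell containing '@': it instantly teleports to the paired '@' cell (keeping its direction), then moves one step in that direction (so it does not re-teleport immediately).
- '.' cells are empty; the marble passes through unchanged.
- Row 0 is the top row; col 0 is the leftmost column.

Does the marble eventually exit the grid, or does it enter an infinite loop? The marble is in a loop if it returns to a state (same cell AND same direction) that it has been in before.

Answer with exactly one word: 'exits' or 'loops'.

Step 1: enter (0,3), '.' pass, move down to (1,3)
Step 2: enter (1,3), '.' pass, move down to (2,3)
Step 3: enter (2,3), '.' pass, move down to (3,3)
Step 4: enter (3,3), '.' pass, move down to (4,3)
Step 5: enter (4,3), '.' pass, move down to (5,3)
Step 6: enter (5,3), '.' pass, move down to (6,3)
Step 7: at (6,3) — EXIT via bottom edge, pos 3

Answer: exits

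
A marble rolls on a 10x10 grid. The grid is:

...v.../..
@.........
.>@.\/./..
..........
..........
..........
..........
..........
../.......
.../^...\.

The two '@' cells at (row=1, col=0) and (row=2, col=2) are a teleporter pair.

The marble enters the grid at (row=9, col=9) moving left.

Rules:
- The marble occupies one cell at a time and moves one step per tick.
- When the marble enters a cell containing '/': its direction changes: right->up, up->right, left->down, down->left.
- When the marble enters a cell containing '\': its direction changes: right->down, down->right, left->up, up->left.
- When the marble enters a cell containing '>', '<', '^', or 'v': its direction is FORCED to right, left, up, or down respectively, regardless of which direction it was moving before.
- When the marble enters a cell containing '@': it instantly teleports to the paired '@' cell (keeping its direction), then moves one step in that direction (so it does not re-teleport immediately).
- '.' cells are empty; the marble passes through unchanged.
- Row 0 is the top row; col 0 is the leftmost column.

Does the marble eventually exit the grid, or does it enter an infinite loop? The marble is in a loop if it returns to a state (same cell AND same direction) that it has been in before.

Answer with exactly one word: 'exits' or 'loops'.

Answer: exits

Derivation:
Step 1: enter (9,9), '.' pass, move left to (9,8)
Step 2: enter (9,8), '\' deflects left->up, move up to (8,8)
Step 3: enter (8,8), '.' pass, move up to (7,8)
Step 4: enter (7,8), '.' pass, move up to (6,8)
Step 5: enter (6,8), '.' pass, move up to (5,8)
Step 6: enter (5,8), '.' pass, move up to (4,8)
Step 7: enter (4,8), '.' pass, move up to (3,8)
Step 8: enter (3,8), '.' pass, move up to (2,8)
Step 9: enter (2,8), '.' pass, move up to (1,8)
Step 10: enter (1,8), '.' pass, move up to (0,8)
Step 11: enter (0,8), '.' pass, move up to (-1,8)
Step 12: at (-1,8) — EXIT via top edge, pos 8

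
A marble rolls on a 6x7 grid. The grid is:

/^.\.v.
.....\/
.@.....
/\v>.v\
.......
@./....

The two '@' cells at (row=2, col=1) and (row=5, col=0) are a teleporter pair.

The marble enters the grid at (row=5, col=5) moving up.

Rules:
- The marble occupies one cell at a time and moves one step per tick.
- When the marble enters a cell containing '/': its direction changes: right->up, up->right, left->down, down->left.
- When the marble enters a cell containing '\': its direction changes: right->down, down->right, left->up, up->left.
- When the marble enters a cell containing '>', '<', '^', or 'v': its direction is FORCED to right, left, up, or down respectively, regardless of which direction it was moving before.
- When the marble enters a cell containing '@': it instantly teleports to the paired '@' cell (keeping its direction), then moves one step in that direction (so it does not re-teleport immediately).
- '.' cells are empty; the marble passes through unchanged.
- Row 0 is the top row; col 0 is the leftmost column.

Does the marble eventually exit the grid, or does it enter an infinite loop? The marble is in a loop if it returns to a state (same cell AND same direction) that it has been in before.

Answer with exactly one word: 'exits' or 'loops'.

Step 1: enter (5,5), '.' pass, move up to (4,5)
Step 2: enter (4,5), '.' pass, move up to (3,5)
Step 3: enter (3,5), 'v' forces up->down, move down to (4,5)
Step 4: enter (4,5), '.' pass, move down to (5,5)
Step 5: enter (5,5), '.' pass, move down to (6,5)
Step 6: at (6,5) — EXIT via bottom edge, pos 5

Answer: exits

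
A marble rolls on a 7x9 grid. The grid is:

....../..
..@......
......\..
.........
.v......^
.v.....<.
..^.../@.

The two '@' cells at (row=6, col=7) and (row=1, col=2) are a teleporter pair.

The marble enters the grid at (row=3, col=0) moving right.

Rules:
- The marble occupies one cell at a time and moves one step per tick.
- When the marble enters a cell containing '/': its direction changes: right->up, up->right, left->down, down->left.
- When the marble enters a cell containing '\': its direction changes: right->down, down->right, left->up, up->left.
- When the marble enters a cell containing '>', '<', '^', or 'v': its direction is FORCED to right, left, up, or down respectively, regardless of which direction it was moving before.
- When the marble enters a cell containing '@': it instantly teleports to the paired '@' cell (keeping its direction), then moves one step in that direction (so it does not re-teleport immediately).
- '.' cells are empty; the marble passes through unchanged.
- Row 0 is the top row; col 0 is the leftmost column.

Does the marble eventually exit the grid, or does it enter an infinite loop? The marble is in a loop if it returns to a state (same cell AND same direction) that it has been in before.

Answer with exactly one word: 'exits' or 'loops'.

Step 1: enter (3,0), '.' pass, move right to (3,1)
Step 2: enter (3,1), '.' pass, move right to (3,2)
Step 3: enter (3,2), '.' pass, move right to (3,3)
Step 4: enter (3,3), '.' pass, move right to (3,4)
Step 5: enter (3,4), '.' pass, move right to (3,5)
Step 6: enter (3,5), '.' pass, move right to (3,6)
Step 7: enter (3,6), '.' pass, move right to (3,7)
Step 8: enter (3,7), '.' pass, move right to (3,8)
Step 9: enter (3,8), '.' pass, move right to (3,9)
Step 10: at (3,9) — EXIT via right edge, pos 3

Answer: exits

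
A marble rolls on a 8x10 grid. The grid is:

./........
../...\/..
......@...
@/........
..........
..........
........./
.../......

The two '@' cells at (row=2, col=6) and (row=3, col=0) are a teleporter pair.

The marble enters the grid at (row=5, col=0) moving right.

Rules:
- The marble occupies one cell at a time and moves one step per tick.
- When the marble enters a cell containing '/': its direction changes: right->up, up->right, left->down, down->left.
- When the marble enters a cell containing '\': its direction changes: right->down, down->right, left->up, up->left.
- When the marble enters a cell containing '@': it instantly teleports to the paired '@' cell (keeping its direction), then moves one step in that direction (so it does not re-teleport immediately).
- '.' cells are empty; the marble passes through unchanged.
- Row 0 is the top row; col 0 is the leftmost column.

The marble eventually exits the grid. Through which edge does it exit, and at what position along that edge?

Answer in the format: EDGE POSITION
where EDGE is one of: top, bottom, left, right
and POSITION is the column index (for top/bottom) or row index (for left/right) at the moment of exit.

Answer: right 5

Derivation:
Step 1: enter (5,0), '.' pass, move right to (5,1)
Step 2: enter (5,1), '.' pass, move right to (5,2)
Step 3: enter (5,2), '.' pass, move right to (5,3)
Step 4: enter (5,3), '.' pass, move right to (5,4)
Step 5: enter (5,4), '.' pass, move right to (5,5)
Step 6: enter (5,5), '.' pass, move right to (5,6)
Step 7: enter (5,6), '.' pass, move right to (5,7)
Step 8: enter (5,7), '.' pass, move right to (5,8)
Step 9: enter (5,8), '.' pass, move right to (5,9)
Step 10: enter (5,9), '.' pass, move right to (5,10)
Step 11: at (5,10) — EXIT via right edge, pos 5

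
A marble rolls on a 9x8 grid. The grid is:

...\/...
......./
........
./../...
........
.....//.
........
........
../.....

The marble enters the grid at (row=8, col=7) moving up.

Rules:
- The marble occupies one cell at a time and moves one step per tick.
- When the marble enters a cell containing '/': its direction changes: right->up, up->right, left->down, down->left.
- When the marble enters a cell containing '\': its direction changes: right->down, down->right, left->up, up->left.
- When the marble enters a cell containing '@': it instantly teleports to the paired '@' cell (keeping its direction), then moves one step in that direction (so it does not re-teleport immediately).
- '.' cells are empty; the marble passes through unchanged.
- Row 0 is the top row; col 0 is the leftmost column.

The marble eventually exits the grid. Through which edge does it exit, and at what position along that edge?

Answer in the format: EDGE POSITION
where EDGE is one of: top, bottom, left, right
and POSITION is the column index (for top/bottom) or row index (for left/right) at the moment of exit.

Answer: right 1

Derivation:
Step 1: enter (8,7), '.' pass, move up to (7,7)
Step 2: enter (7,7), '.' pass, move up to (6,7)
Step 3: enter (6,7), '.' pass, move up to (5,7)
Step 4: enter (5,7), '.' pass, move up to (4,7)
Step 5: enter (4,7), '.' pass, move up to (3,7)
Step 6: enter (3,7), '.' pass, move up to (2,7)
Step 7: enter (2,7), '.' pass, move up to (1,7)
Step 8: enter (1,7), '/' deflects up->right, move right to (1,8)
Step 9: at (1,8) — EXIT via right edge, pos 1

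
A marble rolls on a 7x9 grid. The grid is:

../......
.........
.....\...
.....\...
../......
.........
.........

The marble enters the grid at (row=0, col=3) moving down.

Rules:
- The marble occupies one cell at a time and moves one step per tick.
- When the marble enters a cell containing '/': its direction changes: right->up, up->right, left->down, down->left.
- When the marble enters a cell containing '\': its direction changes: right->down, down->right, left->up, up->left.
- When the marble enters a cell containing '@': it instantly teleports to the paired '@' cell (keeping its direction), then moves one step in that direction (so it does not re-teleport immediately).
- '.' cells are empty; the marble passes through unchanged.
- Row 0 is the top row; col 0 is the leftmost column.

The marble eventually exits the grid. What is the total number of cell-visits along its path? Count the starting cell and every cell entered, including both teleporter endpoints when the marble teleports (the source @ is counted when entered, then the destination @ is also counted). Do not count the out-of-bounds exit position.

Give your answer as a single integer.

Step 1: enter (0,3), '.' pass, move down to (1,3)
Step 2: enter (1,3), '.' pass, move down to (2,3)
Step 3: enter (2,3), '.' pass, move down to (3,3)
Step 4: enter (3,3), '.' pass, move down to (4,3)
Step 5: enter (4,3), '.' pass, move down to (5,3)
Step 6: enter (5,3), '.' pass, move down to (6,3)
Step 7: enter (6,3), '.' pass, move down to (7,3)
Step 8: at (7,3) — EXIT via bottom edge, pos 3
Path length (cell visits): 7

Answer: 7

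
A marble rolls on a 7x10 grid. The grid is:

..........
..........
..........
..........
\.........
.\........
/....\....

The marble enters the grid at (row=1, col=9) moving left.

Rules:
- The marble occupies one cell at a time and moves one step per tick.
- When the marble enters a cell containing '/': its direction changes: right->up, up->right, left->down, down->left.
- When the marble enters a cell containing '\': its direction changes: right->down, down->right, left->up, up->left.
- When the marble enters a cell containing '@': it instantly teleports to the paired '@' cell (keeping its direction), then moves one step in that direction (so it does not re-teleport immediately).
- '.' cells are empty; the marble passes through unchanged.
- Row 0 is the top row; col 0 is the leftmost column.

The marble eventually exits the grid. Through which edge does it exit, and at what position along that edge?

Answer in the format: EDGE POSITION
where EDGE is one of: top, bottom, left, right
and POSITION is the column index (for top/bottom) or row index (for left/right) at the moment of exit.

Step 1: enter (1,9), '.' pass, move left to (1,8)
Step 2: enter (1,8), '.' pass, move left to (1,7)
Step 3: enter (1,7), '.' pass, move left to (1,6)
Step 4: enter (1,6), '.' pass, move left to (1,5)
Step 5: enter (1,5), '.' pass, move left to (1,4)
Step 6: enter (1,4), '.' pass, move left to (1,3)
Step 7: enter (1,3), '.' pass, move left to (1,2)
Step 8: enter (1,2), '.' pass, move left to (1,1)
Step 9: enter (1,1), '.' pass, move left to (1,0)
Step 10: enter (1,0), '.' pass, move left to (1,-1)
Step 11: at (1,-1) — EXIT via left edge, pos 1

Answer: left 1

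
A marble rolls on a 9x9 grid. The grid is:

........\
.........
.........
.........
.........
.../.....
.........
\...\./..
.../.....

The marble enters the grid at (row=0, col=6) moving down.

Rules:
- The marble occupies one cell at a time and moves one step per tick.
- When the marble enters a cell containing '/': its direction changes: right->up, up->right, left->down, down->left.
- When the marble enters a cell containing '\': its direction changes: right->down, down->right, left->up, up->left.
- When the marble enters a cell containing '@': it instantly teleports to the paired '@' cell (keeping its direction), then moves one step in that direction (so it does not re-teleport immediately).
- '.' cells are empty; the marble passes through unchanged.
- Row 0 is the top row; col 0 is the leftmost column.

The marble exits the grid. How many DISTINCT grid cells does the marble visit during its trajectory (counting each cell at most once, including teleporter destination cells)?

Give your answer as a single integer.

Step 1: enter (0,6), '.' pass, move down to (1,6)
Step 2: enter (1,6), '.' pass, move down to (2,6)
Step 3: enter (2,6), '.' pass, move down to (3,6)
Step 4: enter (3,6), '.' pass, move down to (4,6)
Step 5: enter (4,6), '.' pass, move down to (5,6)
Step 6: enter (5,6), '.' pass, move down to (6,6)
Step 7: enter (6,6), '.' pass, move down to (7,6)
Step 8: enter (7,6), '/' deflects down->left, move left to (7,5)
Step 9: enter (7,5), '.' pass, move left to (7,4)
Step 10: enter (7,4), '\' deflects left->up, move up to (6,4)
Step 11: enter (6,4), '.' pass, move up to (5,4)
Step 12: enter (5,4), '.' pass, move up to (4,4)
Step 13: enter (4,4), '.' pass, move up to (3,4)
Step 14: enter (3,4), '.' pass, move up to (2,4)
Step 15: enter (2,4), '.' pass, move up to (1,4)
Step 16: enter (1,4), '.' pass, move up to (0,4)
Step 17: enter (0,4), '.' pass, move up to (-1,4)
Step 18: at (-1,4) — EXIT via top edge, pos 4
Distinct cells visited: 17 (path length 17)

Answer: 17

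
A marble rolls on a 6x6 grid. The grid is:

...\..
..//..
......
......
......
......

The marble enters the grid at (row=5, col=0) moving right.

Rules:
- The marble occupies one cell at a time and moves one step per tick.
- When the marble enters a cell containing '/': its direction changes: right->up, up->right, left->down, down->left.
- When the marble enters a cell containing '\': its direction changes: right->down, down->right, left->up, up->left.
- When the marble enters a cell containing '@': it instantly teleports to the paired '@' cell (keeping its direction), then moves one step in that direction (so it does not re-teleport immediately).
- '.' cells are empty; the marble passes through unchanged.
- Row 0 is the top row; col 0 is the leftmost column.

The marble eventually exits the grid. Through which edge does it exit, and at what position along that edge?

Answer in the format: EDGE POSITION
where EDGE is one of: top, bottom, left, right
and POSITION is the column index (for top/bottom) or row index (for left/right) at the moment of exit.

Answer: right 5

Derivation:
Step 1: enter (5,0), '.' pass, move right to (5,1)
Step 2: enter (5,1), '.' pass, move right to (5,2)
Step 3: enter (5,2), '.' pass, move right to (5,3)
Step 4: enter (5,3), '.' pass, move right to (5,4)
Step 5: enter (5,4), '.' pass, move right to (5,5)
Step 6: enter (5,5), '.' pass, move right to (5,6)
Step 7: at (5,6) — EXIT via right edge, pos 5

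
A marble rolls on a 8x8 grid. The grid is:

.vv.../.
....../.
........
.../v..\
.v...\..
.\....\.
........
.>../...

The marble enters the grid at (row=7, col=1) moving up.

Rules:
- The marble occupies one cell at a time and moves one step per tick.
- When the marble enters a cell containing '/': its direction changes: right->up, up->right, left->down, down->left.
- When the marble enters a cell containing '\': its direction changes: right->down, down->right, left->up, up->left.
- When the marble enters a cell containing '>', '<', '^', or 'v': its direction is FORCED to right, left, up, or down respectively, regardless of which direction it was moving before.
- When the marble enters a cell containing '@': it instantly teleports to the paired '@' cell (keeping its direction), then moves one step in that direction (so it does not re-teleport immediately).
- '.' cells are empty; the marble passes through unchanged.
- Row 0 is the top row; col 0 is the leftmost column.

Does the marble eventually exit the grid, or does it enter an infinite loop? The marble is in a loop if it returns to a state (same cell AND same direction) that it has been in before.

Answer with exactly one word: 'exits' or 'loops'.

Answer: loops

Derivation:
Step 1: enter (7,1), '>' forces up->right, move right to (7,2)
Step 2: enter (7,2), '.' pass, move right to (7,3)
Step 3: enter (7,3), '.' pass, move right to (7,4)
Step 4: enter (7,4), '/' deflects right->up, move up to (6,4)
Step 5: enter (6,4), '.' pass, move up to (5,4)
Step 6: enter (5,4), '.' pass, move up to (4,4)
Step 7: enter (4,4), '.' pass, move up to (3,4)
Step 8: enter (3,4), 'v' forces up->down, move down to (4,4)
Step 9: enter (4,4), '.' pass, move down to (5,4)
Step 10: enter (5,4), '.' pass, move down to (6,4)
Step 11: enter (6,4), '.' pass, move down to (7,4)
Step 12: enter (7,4), '/' deflects down->left, move left to (7,3)
Step 13: enter (7,3), '.' pass, move left to (7,2)
Step 14: enter (7,2), '.' pass, move left to (7,1)
Step 15: enter (7,1), '>' forces left->right, move right to (7,2)
Step 16: at (7,2) dir=right — LOOP DETECTED (seen before)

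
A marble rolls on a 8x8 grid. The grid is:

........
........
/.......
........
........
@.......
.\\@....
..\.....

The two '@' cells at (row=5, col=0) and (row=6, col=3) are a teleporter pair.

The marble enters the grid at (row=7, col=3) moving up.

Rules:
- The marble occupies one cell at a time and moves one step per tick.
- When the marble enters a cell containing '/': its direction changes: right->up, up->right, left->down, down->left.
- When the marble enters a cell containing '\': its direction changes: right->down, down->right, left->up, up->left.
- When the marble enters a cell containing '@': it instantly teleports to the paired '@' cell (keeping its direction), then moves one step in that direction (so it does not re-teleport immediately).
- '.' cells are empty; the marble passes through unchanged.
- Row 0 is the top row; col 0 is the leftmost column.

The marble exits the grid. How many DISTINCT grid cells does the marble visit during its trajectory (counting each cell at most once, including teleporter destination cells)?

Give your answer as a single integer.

Answer: 13

Derivation:
Step 1: enter (7,3), '.' pass, move up to (6,3)
Step 2: enter (6,3), '@' teleport (6,3)->(5,0), also enter (5,0), move up to (4,0)
Step 3: enter (4,0), '.' pass, move up to (3,0)
Step 4: enter (3,0), '.' pass, move up to (2,0)
Step 5: enter (2,0), '/' deflects up->right, move right to (2,1)
Step 6: enter (2,1), '.' pass, move right to (2,2)
Step 7: enter (2,2), '.' pass, move right to (2,3)
Step 8: enter (2,3), '.' pass, move right to (2,4)
Step 9: enter (2,4), '.' pass, move right to (2,5)
Step 10: enter (2,5), '.' pass, move right to (2,6)
Step 11: enter (2,6), '.' pass, move right to (2,7)
Step 12: enter (2,7), '.' pass, move right to (2,8)
Step 13: at (2,8) — EXIT via right edge, pos 2
Distinct cells visited: 13 (path length 13)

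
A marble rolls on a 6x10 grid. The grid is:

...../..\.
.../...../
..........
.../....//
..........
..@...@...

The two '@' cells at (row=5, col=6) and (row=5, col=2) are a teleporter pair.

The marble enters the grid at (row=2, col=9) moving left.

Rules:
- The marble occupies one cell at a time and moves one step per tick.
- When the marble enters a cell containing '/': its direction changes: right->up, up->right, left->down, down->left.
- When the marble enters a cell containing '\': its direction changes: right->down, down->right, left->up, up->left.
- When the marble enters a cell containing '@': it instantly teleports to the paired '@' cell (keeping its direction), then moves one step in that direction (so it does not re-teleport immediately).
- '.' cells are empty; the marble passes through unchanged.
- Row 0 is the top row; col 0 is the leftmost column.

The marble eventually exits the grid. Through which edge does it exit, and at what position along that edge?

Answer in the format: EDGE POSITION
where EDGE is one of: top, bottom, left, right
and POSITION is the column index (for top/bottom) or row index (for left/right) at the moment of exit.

Answer: left 2

Derivation:
Step 1: enter (2,9), '.' pass, move left to (2,8)
Step 2: enter (2,8), '.' pass, move left to (2,7)
Step 3: enter (2,7), '.' pass, move left to (2,6)
Step 4: enter (2,6), '.' pass, move left to (2,5)
Step 5: enter (2,5), '.' pass, move left to (2,4)
Step 6: enter (2,4), '.' pass, move left to (2,3)
Step 7: enter (2,3), '.' pass, move left to (2,2)
Step 8: enter (2,2), '.' pass, move left to (2,1)
Step 9: enter (2,1), '.' pass, move left to (2,0)
Step 10: enter (2,0), '.' pass, move left to (2,-1)
Step 11: at (2,-1) — EXIT via left edge, pos 2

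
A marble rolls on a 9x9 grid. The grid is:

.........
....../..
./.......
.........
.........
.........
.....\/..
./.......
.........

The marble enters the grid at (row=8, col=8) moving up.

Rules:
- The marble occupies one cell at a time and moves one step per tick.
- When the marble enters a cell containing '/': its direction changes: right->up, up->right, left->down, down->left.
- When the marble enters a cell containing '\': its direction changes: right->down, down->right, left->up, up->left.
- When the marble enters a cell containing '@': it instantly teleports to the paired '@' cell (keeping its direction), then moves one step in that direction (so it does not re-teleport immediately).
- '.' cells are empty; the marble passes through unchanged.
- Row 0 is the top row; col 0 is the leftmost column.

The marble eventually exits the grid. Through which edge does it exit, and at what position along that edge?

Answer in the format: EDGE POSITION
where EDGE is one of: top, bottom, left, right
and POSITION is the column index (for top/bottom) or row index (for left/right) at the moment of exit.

Answer: top 8

Derivation:
Step 1: enter (8,8), '.' pass, move up to (7,8)
Step 2: enter (7,8), '.' pass, move up to (6,8)
Step 3: enter (6,8), '.' pass, move up to (5,8)
Step 4: enter (5,8), '.' pass, move up to (4,8)
Step 5: enter (4,8), '.' pass, move up to (3,8)
Step 6: enter (3,8), '.' pass, move up to (2,8)
Step 7: enter (2,8), '.' pass, move up to (1,8)
Step 8: enter (1,8), '.' pass, move up to (0,8)
Step 9: enter (0,8), '.' pass, move up to (-1,8)
Step 10: at (-1,8) — EXIT via top edge, pos 8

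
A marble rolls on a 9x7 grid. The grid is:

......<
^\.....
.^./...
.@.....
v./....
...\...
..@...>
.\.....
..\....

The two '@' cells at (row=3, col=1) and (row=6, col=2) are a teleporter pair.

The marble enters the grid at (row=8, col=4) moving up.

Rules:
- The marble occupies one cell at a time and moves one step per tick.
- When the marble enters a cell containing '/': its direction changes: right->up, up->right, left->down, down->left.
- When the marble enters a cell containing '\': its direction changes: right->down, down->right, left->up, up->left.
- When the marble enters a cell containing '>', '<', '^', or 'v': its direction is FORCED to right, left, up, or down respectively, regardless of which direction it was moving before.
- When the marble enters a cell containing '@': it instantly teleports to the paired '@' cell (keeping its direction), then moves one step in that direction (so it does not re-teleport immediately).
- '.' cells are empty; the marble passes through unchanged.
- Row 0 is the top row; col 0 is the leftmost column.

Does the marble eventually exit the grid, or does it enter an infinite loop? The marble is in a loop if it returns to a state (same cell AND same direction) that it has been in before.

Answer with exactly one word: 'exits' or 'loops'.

Step 1: enter (8,4), '.' pass, move up to (7,4)
Step 2: enter (7,4), '.' pass, move up to (6,4)
Step 3: enter (6,4), '.' pass, move up to (5,4)
Step 4: enter (5,4), '.' pass, move up to (4,4)
Step 5: enter (4,4), '.' pass, move up to (3,4)
Step 6: enter (3,4), '.' pass, move up to (2,4)
Step 7: enter (2,4), '.' pass, move up to (1,4)
Step 8: enter (1,4), '.' pass, move up to (0,4)
Step 9: enter (0,4), '.' pass, move up to (-1,4)
Step 10: at (-1,4) — EXIT via top edge, pos 4

Answer: exits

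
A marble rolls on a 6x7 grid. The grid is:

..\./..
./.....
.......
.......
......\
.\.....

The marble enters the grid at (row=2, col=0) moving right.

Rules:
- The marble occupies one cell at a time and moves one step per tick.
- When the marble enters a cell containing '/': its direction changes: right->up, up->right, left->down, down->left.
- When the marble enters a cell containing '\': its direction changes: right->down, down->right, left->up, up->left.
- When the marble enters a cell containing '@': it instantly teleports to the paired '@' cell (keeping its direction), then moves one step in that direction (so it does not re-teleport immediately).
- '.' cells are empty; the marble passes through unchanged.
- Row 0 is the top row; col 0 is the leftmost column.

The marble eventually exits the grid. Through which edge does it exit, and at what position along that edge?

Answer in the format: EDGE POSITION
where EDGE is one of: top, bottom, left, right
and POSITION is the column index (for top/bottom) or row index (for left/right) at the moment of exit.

Step 1: enter (2,0), '.' pass, move right to (2,1)
Step 2: enter (2,1), '.' pass, move right to (2,2)
Step 3: enter (2,2), '.' pass, move right to (2,3)
Step 4: enter (2,3), '.' pass, move right to (2,4)
Step 5: enter (2,4), '.' pass, move right to (2,5)
Step 6: enter (2,5), '.' pass, move right to (2,6)
Step 7: enter (2,6), '.' pass, move right to (2,7)
Step 8: at (2,7) — EXIT via right edge, pos 2

Answer: right 2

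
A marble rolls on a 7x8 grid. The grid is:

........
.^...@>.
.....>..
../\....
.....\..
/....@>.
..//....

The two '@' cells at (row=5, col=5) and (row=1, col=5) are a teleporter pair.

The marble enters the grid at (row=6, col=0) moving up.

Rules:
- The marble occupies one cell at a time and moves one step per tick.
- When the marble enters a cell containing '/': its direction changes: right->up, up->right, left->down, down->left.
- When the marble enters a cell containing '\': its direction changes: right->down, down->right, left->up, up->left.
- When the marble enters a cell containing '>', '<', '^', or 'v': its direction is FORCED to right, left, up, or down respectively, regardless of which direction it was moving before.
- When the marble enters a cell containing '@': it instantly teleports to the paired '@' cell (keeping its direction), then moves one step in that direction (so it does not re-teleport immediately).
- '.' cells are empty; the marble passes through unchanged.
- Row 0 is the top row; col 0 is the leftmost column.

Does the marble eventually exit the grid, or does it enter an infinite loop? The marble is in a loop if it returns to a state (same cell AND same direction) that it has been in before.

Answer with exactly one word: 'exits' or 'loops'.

Step 1: enter (6,0), '.' pass, move up to (5,0)
Step 2: enter (5,0), '/' deflects up->right, move right to (5,1)
Step 3: enter (5,1), '.' pass, move right to (5,2)
Step 4: enter (5,2), '.' pass, move right to (5,3)
Step 5: enter (5,3), '.' pass, move right to (5,4)
Step 6: enter (5,4), '.' pass, move right to (5,5)
Step 7: enter (5,5), '@' teleport (5,5)->(1,5), also enter (1,5), move right to (1,6)
Step 8: enter (1,6), '>' forces right->right, move right to (1,7)
Step 9: enter (1,7), '.' pass, move right to (1,8)
Step 10: at (1,8) — EXIT via right edge, pos 1

Answer: exits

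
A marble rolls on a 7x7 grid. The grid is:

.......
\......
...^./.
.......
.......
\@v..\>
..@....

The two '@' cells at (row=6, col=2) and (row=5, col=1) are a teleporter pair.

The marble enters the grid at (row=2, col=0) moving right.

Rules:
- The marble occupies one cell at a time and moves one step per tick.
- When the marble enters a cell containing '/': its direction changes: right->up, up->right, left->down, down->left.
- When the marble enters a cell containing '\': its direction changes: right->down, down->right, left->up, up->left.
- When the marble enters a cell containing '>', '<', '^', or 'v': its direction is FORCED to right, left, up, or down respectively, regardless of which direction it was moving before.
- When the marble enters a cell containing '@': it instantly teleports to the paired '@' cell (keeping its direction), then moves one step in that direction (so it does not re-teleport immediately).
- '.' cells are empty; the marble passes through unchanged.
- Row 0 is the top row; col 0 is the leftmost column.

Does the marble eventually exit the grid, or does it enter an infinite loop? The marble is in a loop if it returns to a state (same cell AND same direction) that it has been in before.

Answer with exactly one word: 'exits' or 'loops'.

Step 1: enter (2,0), '.' pass, move right to (2,1)
Step 2: enter (2,1), '.' pass, move right to (2,2)
Step 3: enter (2,2), '.' pass, move right to (2,3)
Step 4: enter (2,3), '^' forces right->up, move up to (1,3)
Step 5: enter (1,3), '.' pass, move up to (0,3)
Step 6: enter (0,3), '.' pass, move up to (-1,3)
Step 7: at (-1,3) — EXIT via top edge, pos 3

Answer: exits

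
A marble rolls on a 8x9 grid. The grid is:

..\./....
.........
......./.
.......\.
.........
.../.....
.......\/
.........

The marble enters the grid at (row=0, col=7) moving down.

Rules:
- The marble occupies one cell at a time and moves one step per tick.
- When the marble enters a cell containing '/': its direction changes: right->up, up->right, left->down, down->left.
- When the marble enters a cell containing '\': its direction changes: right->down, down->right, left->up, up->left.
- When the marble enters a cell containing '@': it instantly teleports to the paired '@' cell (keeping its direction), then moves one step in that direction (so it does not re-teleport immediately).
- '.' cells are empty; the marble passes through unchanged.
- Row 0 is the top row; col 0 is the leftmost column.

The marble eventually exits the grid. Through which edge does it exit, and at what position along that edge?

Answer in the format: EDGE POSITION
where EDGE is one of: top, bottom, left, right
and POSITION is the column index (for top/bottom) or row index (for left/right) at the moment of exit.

Step 1: enter (0,7), '.' pass, move down to (1,7)
Step 2: enter (1,7), '.' pass, move down to (2,7)
Step 3: enter (2,7), '/' deflects down->left, move left to (2,6)
Step 4: enter (2,6), '.' pass, move left to (2,5)
Step 5: enter (2,5), '.' pass, move left to (2,4)
Step 6: enter (2,4), '.' pass, move left to (2,3)
Step 7: enter (2,3), '.' pass, move left to (2,2)
Step 8: enter (2,2), '.' pass, move left to (2,1)
Step 9: enter (2,1), '.' pass, move left to (2,0)
Step 10: enter (2,0), '.' pass, move left to (2,-1)
Step 11: at (2,-1) — EXIT via left edge, pos 2

Answer: left 2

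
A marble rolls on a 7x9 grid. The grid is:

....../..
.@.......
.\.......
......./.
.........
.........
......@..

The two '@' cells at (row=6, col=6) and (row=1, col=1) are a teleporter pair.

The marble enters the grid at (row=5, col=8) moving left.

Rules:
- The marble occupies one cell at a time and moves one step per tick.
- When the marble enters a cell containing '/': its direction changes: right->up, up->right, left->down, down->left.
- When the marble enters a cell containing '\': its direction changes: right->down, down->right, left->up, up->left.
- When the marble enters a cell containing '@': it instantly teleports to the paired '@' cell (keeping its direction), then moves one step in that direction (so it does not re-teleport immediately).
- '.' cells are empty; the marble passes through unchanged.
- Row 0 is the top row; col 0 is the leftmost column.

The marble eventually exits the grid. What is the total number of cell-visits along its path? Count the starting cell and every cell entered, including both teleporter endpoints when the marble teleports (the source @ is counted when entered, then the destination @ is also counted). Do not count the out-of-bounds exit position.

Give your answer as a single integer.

Step 1: enter (5,8), '.' pass, move left to (5,7)
Step 2: enter (5,7), '.' pass, move left to (5,6)
Step 3: enter (5,6), '.' pass, move left to (5,5)
Step 4: enter (5,5), '.' pass, move left to (5,4)
Step 5: enter (5,4), '.' pass, move left to (5,3)
Step 6: enter (5,3), '.' pass, move left to (5,2)
Step 7: enter (5,2), '.' pass, move left to (5,1)
Step 8: enter (5,1), '.' pass, move left to (5,0)
Step 9: enter (5,0), '.' pass, move left to (5,-1)
Step 10: at (5,-1) — EXIT via left edge, pos 5
Path length (cell visits): 9

Answer: 9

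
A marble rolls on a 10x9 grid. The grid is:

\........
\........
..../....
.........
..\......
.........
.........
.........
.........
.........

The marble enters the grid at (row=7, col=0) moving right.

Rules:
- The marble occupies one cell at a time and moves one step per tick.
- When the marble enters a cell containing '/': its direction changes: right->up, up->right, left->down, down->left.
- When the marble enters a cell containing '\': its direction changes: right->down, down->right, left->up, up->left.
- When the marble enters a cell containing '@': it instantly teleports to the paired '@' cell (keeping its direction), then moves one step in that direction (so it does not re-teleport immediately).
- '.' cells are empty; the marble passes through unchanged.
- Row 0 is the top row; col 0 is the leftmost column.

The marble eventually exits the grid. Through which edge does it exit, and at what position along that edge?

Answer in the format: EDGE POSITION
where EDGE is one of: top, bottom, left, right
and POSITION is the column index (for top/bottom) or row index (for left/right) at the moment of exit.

Answer: right 7

Derivation:
Step 1: enter (7,0), '.' pass, move right to (7,1)
Step 2: enter (7,1), '.' pass, move right to (7,2)
Step 3: enter (7,2), '.' pass, move right to (7,3)
Step 4: enter (7,3), '.' pass, move right to (7,4)
Step 5: enter (7,4), '.' pass, move right to (7,5)
Step 6: enter (7,5), '.' pass, move right to (7,6)
Step 7: enter (7,6), '.' pass, move right to (7,7)
Step 8: enter (7,7), '.' pass, move right to (7,8)
Step 9: enter (7,8), '.' pass, move right to (7,9)
Step 10: at (7,9) — EXIT via right edge, pos 7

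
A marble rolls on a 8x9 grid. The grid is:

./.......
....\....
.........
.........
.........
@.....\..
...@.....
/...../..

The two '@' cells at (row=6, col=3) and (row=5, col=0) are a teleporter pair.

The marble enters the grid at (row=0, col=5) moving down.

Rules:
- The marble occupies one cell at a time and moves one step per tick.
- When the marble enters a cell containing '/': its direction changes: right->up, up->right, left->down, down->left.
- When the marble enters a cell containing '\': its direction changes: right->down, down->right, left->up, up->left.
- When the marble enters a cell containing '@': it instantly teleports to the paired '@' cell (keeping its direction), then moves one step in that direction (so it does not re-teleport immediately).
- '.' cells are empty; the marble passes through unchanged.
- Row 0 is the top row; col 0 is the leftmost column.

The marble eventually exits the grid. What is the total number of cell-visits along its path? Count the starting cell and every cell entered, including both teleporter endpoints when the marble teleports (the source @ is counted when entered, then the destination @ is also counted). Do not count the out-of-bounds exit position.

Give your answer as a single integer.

Answer: 8

Derivation:
Step 1: enter (0,5), '.' pass, move down to (1,5)
Step 2: enter (1,5), '.' pass, move down to (2,5)
Step 3: enter (2,5), '.' pass, move down to (3,5)
Step 4: enter (3,5), '.' pass, move down to (4,5)
Step 5: enter (4,5), '.' pass, move down to (5,5)
Step 6: enter (5,5), '.' pass, move down to (6,5)
Step 7: enter (6,5), '.' pass, move down to (7,5)
Step 8: enter (7,5), '.' pass, move down to (8,5)
Step 9: at (8,5) — EXIT via bottom edge, pos 5
Path length (cell visits): 8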